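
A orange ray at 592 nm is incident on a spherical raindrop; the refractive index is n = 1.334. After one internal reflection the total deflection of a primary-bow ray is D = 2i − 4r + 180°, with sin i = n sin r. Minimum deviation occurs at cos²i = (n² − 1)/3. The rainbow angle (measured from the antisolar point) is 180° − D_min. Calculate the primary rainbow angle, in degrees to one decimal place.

cos²i = (1.77956 − 1)/3 = 0.25985; i = arccos(0.50976) = 59.352°.
sin r = sin 59.352°/1.334 = 0.64492; r = 40.159°.
D_min = 2·59.352° − 4·40.159° + 180° = 138.067°.
Rainbow angle = 180° − D_min = 41.933°.

41.9°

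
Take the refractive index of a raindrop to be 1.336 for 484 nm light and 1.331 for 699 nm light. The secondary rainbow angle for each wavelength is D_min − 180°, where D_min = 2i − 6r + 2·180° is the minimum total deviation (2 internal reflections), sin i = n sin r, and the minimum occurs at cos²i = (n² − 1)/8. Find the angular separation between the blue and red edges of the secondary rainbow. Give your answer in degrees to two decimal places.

1.31°

At 484 nm (n = 1.336): cos²i = 0.09811 → i = 71.746°, r = 45.303°, D_min = 231.674°, rainbow angle = 51.674°.
At 699 nm (n = 1.331): cos²i = 0.09645 → i = 71.907°, r = 45.575°, D_min = 230.365°, rainbow angle = 50.365°.
Angular width = |51.674° − 50.365°| = 1.309°.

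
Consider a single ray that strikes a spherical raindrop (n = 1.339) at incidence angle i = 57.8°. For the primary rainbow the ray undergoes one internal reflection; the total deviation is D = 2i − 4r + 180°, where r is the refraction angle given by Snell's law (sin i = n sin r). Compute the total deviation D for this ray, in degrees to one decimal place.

sin r = sin 57.8° / 1.339 = 0.8462/1.339 = 0.6320; r = 39.19°.
D = 2·57.8° − 4·39.19° + 180° = 115.60° − 156.78° + 180° = 138.82°.

138.8°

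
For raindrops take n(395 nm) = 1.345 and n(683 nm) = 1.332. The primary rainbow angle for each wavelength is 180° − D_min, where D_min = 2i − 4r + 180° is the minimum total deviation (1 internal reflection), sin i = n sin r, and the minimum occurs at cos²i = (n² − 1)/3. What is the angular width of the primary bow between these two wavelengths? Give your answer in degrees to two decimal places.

1.86°

At 395 nm (n = 1.345): cos²i = 0.26967 → i = 58.715°, r = 39.448°, D_min = 139.635°, rainbow angle = 40.365°.
At 683 nm (n = 1.332): cos²i = 0.25807 → i = 59.469°, r = 40.290°, D_min = 137.776°, rainbow angle = 42.224°.
Angular width = |40.365° − 42.224°| = 1.859°.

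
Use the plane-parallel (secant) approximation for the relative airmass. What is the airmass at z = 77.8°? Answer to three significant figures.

X = sec z = 1/cos 77.8° = 1/0.2113 = 4.7321.

4.73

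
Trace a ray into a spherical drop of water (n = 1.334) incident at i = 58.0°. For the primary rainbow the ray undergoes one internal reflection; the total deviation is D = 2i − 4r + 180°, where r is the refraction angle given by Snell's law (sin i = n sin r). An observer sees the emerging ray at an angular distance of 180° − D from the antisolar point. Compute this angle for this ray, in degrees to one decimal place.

41.9°

sin r = sin 58.0° / 1.334 = 0.8480/1.334 = 0.6357; r = 39.47°.
D = 2·58.0° − 4·39.47° + 180° = 116.00° − 157.89° + 180° = 138.11°.
Angle from antisolar point = 180° − D = 41.89°.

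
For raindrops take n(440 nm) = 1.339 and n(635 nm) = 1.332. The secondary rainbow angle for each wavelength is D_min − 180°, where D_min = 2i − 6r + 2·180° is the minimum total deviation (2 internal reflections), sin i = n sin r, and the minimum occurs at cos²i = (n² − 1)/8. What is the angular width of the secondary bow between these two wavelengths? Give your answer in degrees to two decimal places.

At 440 nm (n = 1.339): cos²i = 0.09912 → i = 71.650°, r = 45.141°, D_min = 232.451°, rainbow angle = 52.451°.
At 635 nm (n = 1.332): cos²i = 0.09678 → i = 71.875°, r = 45.520°, D_min = 230.628°, rainbow angle = 50.628°.
Angular width = |52.451° − 50.628°| = 1.823°.

1.82°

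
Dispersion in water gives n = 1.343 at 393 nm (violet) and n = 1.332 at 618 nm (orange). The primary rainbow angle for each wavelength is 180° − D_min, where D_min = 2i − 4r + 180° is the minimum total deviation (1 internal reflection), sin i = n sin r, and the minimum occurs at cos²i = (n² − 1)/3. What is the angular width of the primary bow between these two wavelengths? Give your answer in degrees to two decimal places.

At 393 nm (n = 1.343): cos²i = 0.26788 → i = 58.830°, r = 39.577°, D_min = 139.354°, rainbow angle = 40.646°.
At 618 nm (n = 1.332): cos²i = 0.25807 → i = 59.469°, r = 40.290°, D_min = 137.776°, rainbow angle = 42.224°.
Angular width = |40.646° − 42.224°| = 1.578°.

1.58°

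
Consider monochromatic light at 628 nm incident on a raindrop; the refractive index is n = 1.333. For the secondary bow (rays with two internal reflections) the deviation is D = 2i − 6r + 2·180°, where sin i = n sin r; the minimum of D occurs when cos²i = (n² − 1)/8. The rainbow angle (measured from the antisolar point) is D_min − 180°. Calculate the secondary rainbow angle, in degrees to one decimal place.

50.9°

cos²i = (1.77689 − 1)/8 = 0.09711; i = arccos(0.31163) = 71.843°.
sin r = sin 71.843°/1.333 = 0.71283; r = 45.466°.
D_min = 2·71.843° − 6·45.466° + 360° = 230.891°.
Rainbow angle = D_min − 180° = 50.891°.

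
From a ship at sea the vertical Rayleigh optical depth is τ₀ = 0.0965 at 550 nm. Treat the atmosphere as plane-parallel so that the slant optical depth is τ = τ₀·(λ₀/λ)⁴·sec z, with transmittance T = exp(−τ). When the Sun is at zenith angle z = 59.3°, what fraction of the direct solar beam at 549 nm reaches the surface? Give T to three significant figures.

sec 59.3° = 1.9587.
τ = 0.0965 × (550/549)⁴ × 1.9587 = 0.0965 × 1.0073 × 1.9587 = 0.1904.
T = exp(−0.1904) = 0.8266.

0.827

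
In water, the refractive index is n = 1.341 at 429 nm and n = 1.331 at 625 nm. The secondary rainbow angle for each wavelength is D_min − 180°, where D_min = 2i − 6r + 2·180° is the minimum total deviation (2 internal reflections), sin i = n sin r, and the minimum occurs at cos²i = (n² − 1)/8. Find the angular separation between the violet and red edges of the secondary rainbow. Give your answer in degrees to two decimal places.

At 429 nm (n = 1.341): cos²i = 0.09979 → i = 71.586°, r = 45.034°, D_min = 232.966°, rainbow angle = 52.966°.
At 625 nm (n = 1.331): cos²i = 0.09645 → i = 71.907°, r = 45.575°, D_min = 230.365°, rainbow angle = 50.365°.
Angular width = |52.966° − 50.365°| = 2.601°.

2.60°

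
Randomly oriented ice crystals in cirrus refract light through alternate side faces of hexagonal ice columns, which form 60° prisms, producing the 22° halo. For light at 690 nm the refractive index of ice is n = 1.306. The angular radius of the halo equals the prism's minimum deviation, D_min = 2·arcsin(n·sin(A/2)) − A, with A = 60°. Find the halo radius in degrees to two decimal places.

21.54°

n·sin(A/2) = 1.306 × sin 30° = 1.306 × 0.5000 = 0.6530.
D_min = 2·arcsin(0.6530) − 60° = 2 × 40.768° − 60° = 21.536°.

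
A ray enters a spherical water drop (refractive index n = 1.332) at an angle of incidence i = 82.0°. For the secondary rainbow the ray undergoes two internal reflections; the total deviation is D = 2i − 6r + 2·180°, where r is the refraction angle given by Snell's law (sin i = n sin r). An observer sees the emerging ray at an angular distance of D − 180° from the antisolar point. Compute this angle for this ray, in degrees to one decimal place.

55.8°

sin r = sin 82.0° / 1.332 = 0.9903/1.332 = 0.7434; r = 48.03°.
D = 2·82.0° − 6·48.03° + 2·180° = 164.00° − 288.15° + 360° = 235.85°.
Angle from antisolar point = D − 180° = 55.85°.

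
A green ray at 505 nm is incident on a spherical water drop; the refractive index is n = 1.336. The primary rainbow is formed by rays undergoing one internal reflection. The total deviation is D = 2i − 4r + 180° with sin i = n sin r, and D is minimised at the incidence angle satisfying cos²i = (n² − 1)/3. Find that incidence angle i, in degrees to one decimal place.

cos²i = (1.336² − 1)/3 = (1.78490 − 1)/3 = 0.26163.
cos i = 0.51150, so i = 59.236°.

59.2°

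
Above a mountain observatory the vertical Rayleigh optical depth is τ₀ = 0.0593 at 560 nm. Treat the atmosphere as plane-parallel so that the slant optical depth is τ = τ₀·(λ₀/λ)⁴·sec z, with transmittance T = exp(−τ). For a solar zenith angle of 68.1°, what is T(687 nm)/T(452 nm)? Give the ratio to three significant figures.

Airmass: sec 68.1° = 2.6811.
τ(687 nm) = 0.0593 × (560/687)⁴ × 2.6811 = 0.0593 × 0.4415 × 2.6811 = 0.0702.
τ(452 nm) = 0.0593 × (560/452)⁴ × 2.6811 = 0.0593 × 2.3561 × 2.6811 = 0.3746.
T(687)/T(452) = exp(τ_B − τ_A) = exp(0.3044) = 1.3558.

1.36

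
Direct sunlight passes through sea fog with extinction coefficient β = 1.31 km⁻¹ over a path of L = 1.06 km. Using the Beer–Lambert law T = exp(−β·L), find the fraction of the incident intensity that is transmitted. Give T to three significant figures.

τ = β·L = 1.31 × 1.06 = 1.3886.
T = exp(−1.3886) = 0.2494.

0.249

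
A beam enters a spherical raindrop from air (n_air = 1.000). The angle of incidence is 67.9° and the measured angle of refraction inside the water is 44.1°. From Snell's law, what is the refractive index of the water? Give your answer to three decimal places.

n = sin θ_i / sin θ_r = sin 67.9° / sin 44.1° = 0.9265 / 0.6959 = 1.3314.

1.331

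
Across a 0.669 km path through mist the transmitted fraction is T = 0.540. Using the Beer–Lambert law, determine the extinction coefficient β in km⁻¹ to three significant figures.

Beer–Lambert: T = exp(−βL) ⇒ β = −ln(T)/L = −ln(0.540)/0.669 = 0.6162/0.669 = 0.9211 km⁻¹.

0.921 km⁻¹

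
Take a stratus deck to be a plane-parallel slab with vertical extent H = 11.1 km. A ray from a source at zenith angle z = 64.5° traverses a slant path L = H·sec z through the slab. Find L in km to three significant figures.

sec z = 1/cos 64.5° = 2.3228.
L = 11.1 × 2.3228 = 25.783 km.

25.8 km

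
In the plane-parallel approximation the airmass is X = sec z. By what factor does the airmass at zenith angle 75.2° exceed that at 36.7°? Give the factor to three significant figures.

X(75.2°)/X(36.7°) = sec 75.2° / sec 36.7° = cos 36.7° / cos 75.2° = 0.8018/0.2554 = 3.1387.

3.14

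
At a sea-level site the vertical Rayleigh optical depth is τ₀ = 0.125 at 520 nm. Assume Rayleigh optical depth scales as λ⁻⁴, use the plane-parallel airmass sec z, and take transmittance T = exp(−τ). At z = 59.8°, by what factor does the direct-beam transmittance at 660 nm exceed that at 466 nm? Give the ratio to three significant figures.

Airmass: sec 59.8° = 1.9880.
τ(660 nm) = 0.125 × (520/660)⁴ × 1.9880 = 0.125 × 0.3853 × 1.9880 = 0.0958.
τ(466 nm) = 0.125 × (520/466)⁴ × 1.9880 = 0.125 × 1.5505 × 1.9880 = 0.3853.
T(660)/T(466) = exp(τ_B − τ_A) = exp(0.2895) = 1.3358.

1.34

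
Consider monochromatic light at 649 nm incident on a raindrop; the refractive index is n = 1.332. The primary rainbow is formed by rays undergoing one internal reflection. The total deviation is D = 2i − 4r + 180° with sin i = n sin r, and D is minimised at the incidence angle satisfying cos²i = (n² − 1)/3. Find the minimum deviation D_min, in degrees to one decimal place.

cos²i = (1.77422 − 1)/3 = 0.25807; i = arccos(0.50801) = 59.469°.
sin r = sin 59.469°/1.332 = 0.64666; r = 40.290°.
D_min = 2·59.469° − 4·40.290° + 180° = 137.776°.

137.8°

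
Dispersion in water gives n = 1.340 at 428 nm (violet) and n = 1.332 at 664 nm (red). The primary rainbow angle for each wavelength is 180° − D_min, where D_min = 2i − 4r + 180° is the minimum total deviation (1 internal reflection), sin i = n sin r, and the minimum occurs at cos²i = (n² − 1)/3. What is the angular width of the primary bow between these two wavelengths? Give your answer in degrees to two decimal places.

1.15°

At 428 nm (n = 1.340): cos²i = 0.26520 → i = 59.004°, r = 39.770°, D_min = 138.929°, rainbow angle = 41.071°.
At 664 nm (n = 1.332): cos²i = 0.25807 → i = 59.469°, r = 40.290°, D_min = 137.776°, rainbow angle = 42.224°.
Angular width = |41.071° − 42.224°| = 1.153°.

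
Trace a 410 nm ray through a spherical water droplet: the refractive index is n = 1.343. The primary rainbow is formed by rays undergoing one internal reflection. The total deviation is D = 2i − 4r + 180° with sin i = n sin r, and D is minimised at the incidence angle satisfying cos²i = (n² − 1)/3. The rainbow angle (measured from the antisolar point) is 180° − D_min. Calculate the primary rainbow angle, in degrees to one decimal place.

40.6°

cos²i = (1.80365 − 1)/3 = 0.26788; i = arccos(0.51757) = 58.830°.
sin r = sin 58.830°/1.343 = 0.63711; r = 39.577°.
D_min = 2·58.830° − 4·39.577° + 180° = 139.354°.
Rainbow angle = 180° − D_min = 40.646°.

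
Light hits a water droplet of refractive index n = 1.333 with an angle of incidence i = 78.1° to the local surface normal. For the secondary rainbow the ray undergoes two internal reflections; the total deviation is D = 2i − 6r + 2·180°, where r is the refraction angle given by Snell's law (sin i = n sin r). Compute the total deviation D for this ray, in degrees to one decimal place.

sin r = sin 78.1° / 1.333 = 0.9785/1.333 = 0.7341; r = 47.23°.
D = 2·78.1° − 6·47.23° + 2·180° = 156.20° − 283.37° + 360° = 232.83°.

232.8°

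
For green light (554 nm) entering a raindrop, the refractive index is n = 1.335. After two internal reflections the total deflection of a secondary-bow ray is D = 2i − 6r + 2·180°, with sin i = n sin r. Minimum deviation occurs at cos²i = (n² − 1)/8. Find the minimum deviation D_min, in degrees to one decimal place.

cos²i = (1.78222 − 1)/8 = 0.09778; i = arccos(0.31269) = 71.778°.
sin r = sin 71.778°/1.335 = 0.71150; r = 45.357°.
D_min = 2·71.778° − 6·45.357° + 360° = 231.414°.

231.4°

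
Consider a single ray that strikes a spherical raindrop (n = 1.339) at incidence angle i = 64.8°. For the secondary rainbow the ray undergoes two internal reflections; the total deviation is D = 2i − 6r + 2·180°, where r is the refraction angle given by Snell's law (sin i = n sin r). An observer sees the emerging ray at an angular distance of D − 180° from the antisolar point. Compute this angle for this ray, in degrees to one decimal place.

54.5°

sin r = sin 64.8° / 1.339 = 0.9048/1.339 = 0.6757; r = 42.51°.
D = 2·64.8° − 6·42.51° + 2·180° = 129.60° − 255.07° + 360° = 234.53°.
Angle from antisolar point = D − 180° = 54.53°.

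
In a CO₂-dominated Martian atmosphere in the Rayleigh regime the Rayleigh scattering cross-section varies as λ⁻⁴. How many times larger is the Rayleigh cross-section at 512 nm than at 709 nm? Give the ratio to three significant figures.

3.68

Rayleigh scattering ∝ λ⁻⁴, so the ratio of coefficients is the inverse fourth power of the wavelength ratio.
σ(512)/σ(709) = (709/512)⁴ = (1.3848)⁴ = 3.677.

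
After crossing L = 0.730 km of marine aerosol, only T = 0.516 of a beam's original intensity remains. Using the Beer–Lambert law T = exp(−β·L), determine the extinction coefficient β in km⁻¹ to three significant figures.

Beer–Lambert: T = exp(−βL) ⇒ β = −ln(T)/L = −ln(0.516)/0.730 = 0.6616/0.730 = 0.9064 km⁻¹.

0.906 km⁻¹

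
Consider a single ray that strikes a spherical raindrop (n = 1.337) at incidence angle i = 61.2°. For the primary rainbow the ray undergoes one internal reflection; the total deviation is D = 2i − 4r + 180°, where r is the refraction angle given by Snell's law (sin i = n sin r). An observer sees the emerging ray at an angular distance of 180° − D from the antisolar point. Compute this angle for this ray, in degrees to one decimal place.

sin r = sin 61.2° / 1.337 = 0.8763/1.337 = 0.6554; r = 40.95°.
D = 2·61.2° − 4·40.95° + 180° = 122.40° − 163.81° + 180° = 138.59°.
Angle from antisolar point = 180° − D = 41.41°.

41.4°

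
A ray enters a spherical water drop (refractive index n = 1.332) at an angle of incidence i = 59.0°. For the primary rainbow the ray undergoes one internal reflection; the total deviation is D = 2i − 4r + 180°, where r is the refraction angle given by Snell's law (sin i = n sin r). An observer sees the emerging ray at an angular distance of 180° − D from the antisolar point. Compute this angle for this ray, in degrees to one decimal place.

sin r = sin 59.0° / 1.332 = 0.8572/1.332 = 0.6435; r = 40.05°.
D = 2·59.0° − 4·40.05° + 180° = 118.00° − 160.22° + 180° = 137.78°.
Angle from antisolar point = 180° − D = 42.22°.

42.2°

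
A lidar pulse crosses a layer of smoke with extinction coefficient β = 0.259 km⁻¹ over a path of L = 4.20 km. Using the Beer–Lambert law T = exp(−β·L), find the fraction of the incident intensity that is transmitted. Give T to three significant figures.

τ = β·L = 0.259 × 4.20 = 1.0878.
T = exp(−1.0878) = 0.3370.

0.337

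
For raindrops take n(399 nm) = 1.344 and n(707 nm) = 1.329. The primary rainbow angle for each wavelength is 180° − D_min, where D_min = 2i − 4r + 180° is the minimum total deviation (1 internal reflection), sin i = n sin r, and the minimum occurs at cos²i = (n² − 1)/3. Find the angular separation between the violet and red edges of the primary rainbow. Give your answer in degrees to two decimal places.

2.16°

At 399 nm (n = 1.344): cos²i = 0.26878 → i = 58.772°, r = 39.512°, D_min = 139.495°, rainbow angle = 40.505°.
At 707 nm (n = 1.329): cos²i = 0.25541 → i = 59.643°, r = 40.487°, D_min = 137.337°, rainbow angle = 42.663°.
Angular width = |40.505° − 42.663°| = 2.158°.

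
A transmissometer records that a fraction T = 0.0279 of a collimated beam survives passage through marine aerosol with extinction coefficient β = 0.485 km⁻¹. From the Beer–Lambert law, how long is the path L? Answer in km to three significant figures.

Beer–Lambert: T = exp(−βL) ⇒ L = −ln(T)/β = −ln(0.0279)/0.485 = 3.5791/0.485 = 7.38 km.

7.38 km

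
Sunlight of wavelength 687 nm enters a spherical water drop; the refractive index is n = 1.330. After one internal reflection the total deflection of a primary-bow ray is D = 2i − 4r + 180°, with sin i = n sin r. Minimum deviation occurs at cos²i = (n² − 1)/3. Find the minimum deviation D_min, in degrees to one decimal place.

cos²i = (1.76890 − 1)/3 = 0.25630; i = arccos(0.50626) = 59.585°.
sin r = sin 59.585°/1.330 = 0.64841; r = 40.422°.
D_min = 2·59.585° − 4·40.422° + 180° = 137.484°.

137.5°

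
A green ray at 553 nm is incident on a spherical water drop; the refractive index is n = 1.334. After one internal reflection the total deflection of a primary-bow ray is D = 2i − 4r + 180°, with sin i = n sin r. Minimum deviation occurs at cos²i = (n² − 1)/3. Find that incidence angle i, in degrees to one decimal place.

59.4°

cos²i = (1.334² − 1)/3 = (1.77956 − 1)/3 = 0.25985.
cos i = 0.50976, so i = 59.352°.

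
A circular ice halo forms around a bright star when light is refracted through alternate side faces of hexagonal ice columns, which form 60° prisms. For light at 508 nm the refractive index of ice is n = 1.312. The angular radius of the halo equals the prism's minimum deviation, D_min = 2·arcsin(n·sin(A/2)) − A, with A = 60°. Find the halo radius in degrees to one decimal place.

n·sin(A/2) = 1.312 × sin 30° = 1.312 × 0.5000 = 0.6560.
D_min = 2·arcsin(0.6560) − 60° = 2 × 40.996° − 60° = 21.991°.

22.0°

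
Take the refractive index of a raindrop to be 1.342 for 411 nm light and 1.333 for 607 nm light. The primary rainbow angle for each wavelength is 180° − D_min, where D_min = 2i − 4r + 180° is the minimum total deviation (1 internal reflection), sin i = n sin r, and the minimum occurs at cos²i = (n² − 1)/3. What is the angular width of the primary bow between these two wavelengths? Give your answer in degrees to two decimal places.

At 411 nm (n = 1.342): cos²i = 0.26699 → i = 58.888°, r = 39.641°, D_min = 139.213°, rainbow angle = 40.787°.
At 607 nm (n = 1.333): cos²i = 0.25896 → i = 59.410°, r = 40.225°, D_min = 137.922°, rainbow angle = 42.078°.
Angular width = |40.787° − 42.078°| = 1.291°.

1.29°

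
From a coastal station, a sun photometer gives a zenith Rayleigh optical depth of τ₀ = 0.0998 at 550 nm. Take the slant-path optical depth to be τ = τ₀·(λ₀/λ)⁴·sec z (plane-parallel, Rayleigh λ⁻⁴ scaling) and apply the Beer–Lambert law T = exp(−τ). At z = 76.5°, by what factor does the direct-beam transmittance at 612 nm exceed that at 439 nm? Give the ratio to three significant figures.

Airmass: sec 76.5° = 4.2837.
τ(612 nm) = 0.0998 × (550/612)⁴ × 4.2837 = 0.0998 × 0.6523 × 4.2837 = 0.2789.
τ(439 nm) = 0.0998 × (550/439)⁴ × 4.2837 = 0.0998 × 2.4637 × 4.2837 = 1.0533.
T(612)/T(439) = exp(τ_B − τ_A) = exp(0.7744) = 2.1693.

2.17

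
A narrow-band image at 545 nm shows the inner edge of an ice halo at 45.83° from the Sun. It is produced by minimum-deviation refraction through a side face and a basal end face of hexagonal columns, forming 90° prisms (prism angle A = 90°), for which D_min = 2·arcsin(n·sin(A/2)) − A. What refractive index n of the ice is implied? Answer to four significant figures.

1.310

Rearranging: n = sin((D_min + A)/2) / sin(A/2).
(D_min + A)/2 = (45.83° + 90°)/2 = 67.915°.
n = sin 67.915° / sin 45° = 0.9266 / 0.7071 = 1.3104.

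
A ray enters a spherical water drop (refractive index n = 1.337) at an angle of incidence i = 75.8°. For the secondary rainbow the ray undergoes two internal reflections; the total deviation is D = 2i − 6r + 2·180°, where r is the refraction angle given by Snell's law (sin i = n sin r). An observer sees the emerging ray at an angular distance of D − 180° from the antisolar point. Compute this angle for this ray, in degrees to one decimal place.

52.7°

sin r = sin 75.8° / 1.337 = 0.9694/1.337 = 0.7251; r = 46.48°.
D = 2·75.8° − 6·46.48° + 2·180° = 151.60° − 278.86° + 360° = 232.74°.
Angle from antisolar point = D − 180° = 52.74°.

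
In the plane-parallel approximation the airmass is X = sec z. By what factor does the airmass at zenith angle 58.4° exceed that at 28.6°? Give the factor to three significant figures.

1.68

X(58.4°)/X(28.6°) = sec 58.4° / sec 28.6° = cos 28.6° / cos 58.4° = 0.8780/0.5240 = 1.6756.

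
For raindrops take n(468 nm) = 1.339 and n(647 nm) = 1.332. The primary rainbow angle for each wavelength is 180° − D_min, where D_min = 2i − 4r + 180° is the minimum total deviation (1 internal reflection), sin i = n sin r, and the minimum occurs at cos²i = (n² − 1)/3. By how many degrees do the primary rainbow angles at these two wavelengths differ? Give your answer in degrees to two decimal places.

1.01°

At 468 nm (n = 1.339): cos²i = 0.26431 → i = 59.062°, r = 39.834°, D_min = 138.786°, rainbow angle = 41.214°.
At 647 nm (n = 1.332): cos²i = 0.25807 → i = 59.469°, r = 40.290°, D_min = 137.776°, rainbow angle = 42.224°.
Angular width = |41.214° − 42.224°| = 1.010°.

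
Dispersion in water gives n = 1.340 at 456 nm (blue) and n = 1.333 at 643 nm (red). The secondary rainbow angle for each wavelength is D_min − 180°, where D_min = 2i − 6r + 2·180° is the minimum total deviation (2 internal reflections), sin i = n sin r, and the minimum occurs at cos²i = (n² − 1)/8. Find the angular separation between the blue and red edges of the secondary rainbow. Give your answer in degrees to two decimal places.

1.82°

At 456 nm (n = 1.340): cos²i = 0.09945 → i = 71.618°, r = 45.088°, D_min = 232.709°, rainbow angle = 52.709°.
At 643 nm (n = 1.333): cos²i = 0.09711 → i = 71.843°, r = 45.466°, D_min = 230.891°, rainbow angle = 50.891°.
Angular width = |52.709° − 50.891°| = 1.818°.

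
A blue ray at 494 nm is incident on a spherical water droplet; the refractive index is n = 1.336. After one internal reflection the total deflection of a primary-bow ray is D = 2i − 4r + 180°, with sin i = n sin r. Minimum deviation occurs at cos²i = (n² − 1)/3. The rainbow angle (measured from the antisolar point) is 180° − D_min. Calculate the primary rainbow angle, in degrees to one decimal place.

41.6°

cos²i = (1.78490 − 1)/3 = 0.26163; i = arccos(0.51150) = 59.236°.
sin r = sin 59.236°/1.336 = 0.64318; r = 40.029°.
D_min = 2·59.236° − 4·40.029° + 180° = 138.356°.
Rainbow angle = 180° − D_min = 41.644°.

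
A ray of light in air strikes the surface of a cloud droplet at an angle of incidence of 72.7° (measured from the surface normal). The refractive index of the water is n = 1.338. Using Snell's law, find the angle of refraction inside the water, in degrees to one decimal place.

45.5°

Snell: sin θ_r = sin θ_i / n = sin 72.7° / 1.338 = 0.9548 / 1.338 = 0.7136.
θ_r = arcsin(0.7136) = 45.53°.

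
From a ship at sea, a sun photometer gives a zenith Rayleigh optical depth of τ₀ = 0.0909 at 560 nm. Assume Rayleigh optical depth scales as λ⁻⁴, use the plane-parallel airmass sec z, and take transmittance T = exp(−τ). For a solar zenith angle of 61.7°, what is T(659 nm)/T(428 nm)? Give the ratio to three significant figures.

Airmass: sec 61.7° = 2.1093.
τ(659 nm) = 0.0909 × (560/659)⁴ × 2.1093 = 0.0909 × 0.5214 × 2.1093 = 0.1000.
τ(428 nm) = 0.0909 × (560/428)⁴ × 2.1093 = 0.0909 × 2.9307 × 2.1093 = 0.5619.
T(659)/T(428) = exp(τ_B − τ_A) = exp(0.4619) = 1.5872.

1.59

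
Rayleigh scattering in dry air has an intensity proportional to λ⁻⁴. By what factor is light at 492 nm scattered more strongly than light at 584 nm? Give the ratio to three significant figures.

1.99

Rayleigh scattering ∝ λ⁻⁴, so the ratio of coefficients is the inverse fourth power of the wavelength ratio.
σ(492)/σ(584) = (584/492)⁴ = (1.1870)⁴ = 1.985.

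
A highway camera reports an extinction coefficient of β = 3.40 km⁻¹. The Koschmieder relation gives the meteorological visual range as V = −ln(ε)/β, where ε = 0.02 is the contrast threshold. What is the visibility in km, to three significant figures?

V = −ln(0.02) / 3.40 = 3.912 / 3.40 = 1.1506 km.

1.15 km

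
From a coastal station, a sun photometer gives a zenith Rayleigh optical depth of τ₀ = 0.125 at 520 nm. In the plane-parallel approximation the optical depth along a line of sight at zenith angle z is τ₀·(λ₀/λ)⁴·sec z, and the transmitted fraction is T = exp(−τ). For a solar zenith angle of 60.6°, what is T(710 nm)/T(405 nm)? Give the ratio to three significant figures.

Airmass: sec 60.6° = 2.0371.
τ(710 nm) = 0.125 × (520/710)⁴ × 2.0371 = 0.125 × 0.2877 × 2.0371 = 0.0733.
τ(405 nm) = 0.125 × (520/405)⁴ × 2.0371 = 0.125 × 2.7176 × 2.0371 = 0.6920.
T(710)/T(405) = exp(τ_B − τ_A) = exp(0.6187) = 1.8566.

1.86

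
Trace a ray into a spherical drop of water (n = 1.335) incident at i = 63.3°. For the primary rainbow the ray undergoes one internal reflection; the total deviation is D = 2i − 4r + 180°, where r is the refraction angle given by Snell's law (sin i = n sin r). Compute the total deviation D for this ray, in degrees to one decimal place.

sin r = sin 63.3° / 1.335 = 0.8934/1.335 = 0.6692; r = 42.00°.
D = 2·63.3° − 4·42.00° + 180° = 126.60° − 168.02° + 180° = 138.58°.

138.6°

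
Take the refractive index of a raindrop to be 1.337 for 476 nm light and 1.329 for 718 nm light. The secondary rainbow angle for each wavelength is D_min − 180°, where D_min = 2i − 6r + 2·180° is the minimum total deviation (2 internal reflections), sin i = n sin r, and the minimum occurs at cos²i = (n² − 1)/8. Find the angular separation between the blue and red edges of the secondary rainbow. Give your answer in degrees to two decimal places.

At 476 nm (n = 1.337): cos²i = 0.09845 → i = 71.714°, r = 45.249°, D_min = 231.934°, rainbow angle = 51.934°.
At 718 nm (n = 1.329): cos²i = 0.09578 → i = 71.972°, r = 45.685°, D_min = 229.837°, rainbow angle = 49.837°.
Angular width = |51.934° − 49.837°| = 2.097°.

2.10°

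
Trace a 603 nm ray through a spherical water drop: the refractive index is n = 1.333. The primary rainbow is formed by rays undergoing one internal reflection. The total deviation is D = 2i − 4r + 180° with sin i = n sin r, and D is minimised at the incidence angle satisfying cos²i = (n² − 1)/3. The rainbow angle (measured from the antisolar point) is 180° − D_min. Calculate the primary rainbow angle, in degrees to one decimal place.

cos²i = (1.77689 − 1)/3 = 0.25896; i = arccos(0.50888) = 59.410°.
sin r = sin 59.410°/1.333 = 0.64579; r = 40.225°.
D_min = 2·59.410° − 4·40.225° + 180° = 137.922°.
Rainbow angle = 180° − D_min = 42.078°.

42.1°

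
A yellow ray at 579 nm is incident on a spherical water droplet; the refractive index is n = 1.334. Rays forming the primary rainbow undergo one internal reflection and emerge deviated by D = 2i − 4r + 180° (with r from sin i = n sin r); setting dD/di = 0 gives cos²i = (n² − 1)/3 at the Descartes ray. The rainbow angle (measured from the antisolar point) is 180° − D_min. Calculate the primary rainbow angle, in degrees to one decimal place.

41.9°

cos²i = (1.77956 − 1)/3 = 0.25985; i = arccos(0.50976) = 59.352°.
sin r = sin 59.352°/1.334 = 0.64492; r = 40.159°.
D_min = 2·59.352° − 4·40.159° + 180° = 138.067°.
Rainbow angle = 180° − D_min = 41.933°.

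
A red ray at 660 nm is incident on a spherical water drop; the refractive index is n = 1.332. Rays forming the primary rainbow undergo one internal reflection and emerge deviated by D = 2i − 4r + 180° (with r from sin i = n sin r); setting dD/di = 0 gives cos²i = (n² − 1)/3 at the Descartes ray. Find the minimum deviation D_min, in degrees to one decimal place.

137.8°

cos²i = (1.77422 − 1)/3 = 0.25807; i = arccos(0.50801) = 59.469°.
sin r = sin 59.469°/1.332 = 0.64666; r = 40.290°.
D_min = 2·59.469° − 4·40.290° + 180° = 137.776°.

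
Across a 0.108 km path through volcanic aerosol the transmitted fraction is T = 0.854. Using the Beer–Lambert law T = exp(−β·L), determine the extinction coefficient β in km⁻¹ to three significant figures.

Beer–Lambert: T = exp(−βL) ⇒ β = −ln(T)/L = −ln(0.854)/0.108 = 0.1578/0.108 = 1.461 km⁻¹.

1.46 km⁻¹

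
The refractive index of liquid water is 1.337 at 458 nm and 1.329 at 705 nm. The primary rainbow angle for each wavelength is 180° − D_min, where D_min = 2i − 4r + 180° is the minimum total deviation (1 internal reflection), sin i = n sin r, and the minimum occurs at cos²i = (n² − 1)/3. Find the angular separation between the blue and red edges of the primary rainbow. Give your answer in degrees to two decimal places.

At 458 nm (n = 1.337): cos²i = 0.26252 → i = 59.178°, r = 39.964°, D_min = 138.500°, rainbow angle = 41.500°.
At 705 nm (n = 1.329): cos²i = 0.25541 → i = 59.643°, r = 40.487°, D_min = 137.337°, rainbow angle = 42.663°.
Angular width = |41.500° − 42.663°| = 1.163°.

1.16°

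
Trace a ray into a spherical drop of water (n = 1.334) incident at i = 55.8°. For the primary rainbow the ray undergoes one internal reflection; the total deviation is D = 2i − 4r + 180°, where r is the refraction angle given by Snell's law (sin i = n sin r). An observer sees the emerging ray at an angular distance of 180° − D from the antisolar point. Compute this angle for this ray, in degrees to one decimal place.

41.7°

sin r = sin 55.8° / 1.334 = 0.8271/1.334 = 0.6200; r = 38.32°.
D = 2·55.8° − 4·38.32° + 180° = 111.60° − 153.26° + 180° = 138.34°.
Angle from antisolar point = 180° − D = 41.66°.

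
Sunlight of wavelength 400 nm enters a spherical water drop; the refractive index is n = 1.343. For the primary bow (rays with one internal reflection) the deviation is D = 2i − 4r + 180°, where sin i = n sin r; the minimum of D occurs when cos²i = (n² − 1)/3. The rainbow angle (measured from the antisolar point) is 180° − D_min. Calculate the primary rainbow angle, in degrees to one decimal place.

40.6°

cos²i = (1.80365 − 1)/3 = 0.26788; i = arccos(0.51757) = 58.830°.
sin r = sin 58.830°/1.343 = 0.63711; r = 39.577°.
D_min = 2·58.830° − 4·39.577° + 180° = 139.354°.
Rainbow angle = 180° − D_min = 40.646°.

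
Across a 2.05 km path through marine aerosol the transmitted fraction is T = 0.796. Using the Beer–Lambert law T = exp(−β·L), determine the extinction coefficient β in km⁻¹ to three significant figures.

0.111 km⁻¹

Beer–Lambert: T = exp(−βL) ⇒ β = −ln(T)/L = −ln(0.796)/2.05 = 0.2282/2.05 = 0.1113 km⁻¹.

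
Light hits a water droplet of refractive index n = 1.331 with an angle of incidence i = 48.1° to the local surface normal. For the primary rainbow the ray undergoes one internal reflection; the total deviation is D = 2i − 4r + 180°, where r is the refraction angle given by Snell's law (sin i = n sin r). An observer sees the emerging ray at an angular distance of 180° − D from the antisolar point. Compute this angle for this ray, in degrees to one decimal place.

sin r = sin 48.1° / 1.331 = 0.7443/1.331 = 0.5592; r = 34.00°.
D = 2·48.1° − 4·34.00° + 180° = 96.20° − 136.01° + 180° = 140.19°.
Angle from antisolar point = 180° − D = 39.81°.

39.8°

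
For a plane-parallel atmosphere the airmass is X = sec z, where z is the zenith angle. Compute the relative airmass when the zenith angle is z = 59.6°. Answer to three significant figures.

X = sec z = 1/cos 59.6° = 1/0.5060 = 1.9762.

1.98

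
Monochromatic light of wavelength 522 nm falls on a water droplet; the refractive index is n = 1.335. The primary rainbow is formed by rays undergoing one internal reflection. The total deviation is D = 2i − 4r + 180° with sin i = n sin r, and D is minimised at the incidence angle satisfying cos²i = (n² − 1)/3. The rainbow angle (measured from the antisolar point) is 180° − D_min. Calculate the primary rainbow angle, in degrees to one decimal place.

41.8°

cos²i = (1.78222 − 1)/3 = 0.26074; i = arccos(0.51063) = 59.294°.
sin r = sin 59.294°/1.335 = 0.64405; r = 40.094°.
D_min = 2·59.294° − 4·40.094° + 180° = 138.212°.
Rainbow angle = 180° − D_min = 41.788°.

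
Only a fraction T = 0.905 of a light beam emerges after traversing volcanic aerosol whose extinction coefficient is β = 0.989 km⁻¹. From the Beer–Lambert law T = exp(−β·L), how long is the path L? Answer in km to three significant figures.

0.101 km

Beer–Lambert: T = exp(−βL) ⇒ L = −ln(T)/β = −ln(0.905)/0.989 = 0.0998/0.989 = 0.1009 km.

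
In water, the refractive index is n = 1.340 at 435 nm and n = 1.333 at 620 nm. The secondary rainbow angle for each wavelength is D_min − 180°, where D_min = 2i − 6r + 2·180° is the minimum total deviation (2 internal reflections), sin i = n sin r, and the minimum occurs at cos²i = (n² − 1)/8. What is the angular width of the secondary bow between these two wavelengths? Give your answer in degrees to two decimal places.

At 435 nm (n = 1.340): cos²i = 0.09945 → i = 71.618°, r = 45.088°, D_min = 232.709°, rainbow angle = 52.709°.
At 620 nm (n = 1.333): cos²i = 0.09711 → i = 71.843°, r = 45.466°, D_min = 230.891°, rainbow angle = 50.891°.
Angular width = |52.709° − 50.891°| = 1.818°.

1.82°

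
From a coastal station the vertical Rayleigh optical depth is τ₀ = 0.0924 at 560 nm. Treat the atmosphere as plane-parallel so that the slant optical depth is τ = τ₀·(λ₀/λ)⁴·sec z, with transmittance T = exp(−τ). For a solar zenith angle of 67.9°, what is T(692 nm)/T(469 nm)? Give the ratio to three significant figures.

1.48

Airmass: sec 67.9° = 2.6580.
τ(692 nm) = 0.0924 × (560/692)⁴ × 2.6580 = 0.0924 × 0.4289 × 2.6580 = 0.1053.
τ(469 nm) = 0.0924 × (560/469)⁴ × 2.6580 = 0.0924 × 2.0326 × 2.6580 = 0.4992.
T(692)/T(469) = exp(τ_B − τ_A) = exp(0.3939) = 1.4827.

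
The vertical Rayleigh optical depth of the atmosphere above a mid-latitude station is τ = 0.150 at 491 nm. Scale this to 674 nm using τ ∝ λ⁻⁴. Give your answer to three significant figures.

τ(674 nm) = τ(491 nm) × (491/674)⁴ = 0.150 × (0.7285)⁴ = 0.150 × 0.2816 = 0.0422.

0.0422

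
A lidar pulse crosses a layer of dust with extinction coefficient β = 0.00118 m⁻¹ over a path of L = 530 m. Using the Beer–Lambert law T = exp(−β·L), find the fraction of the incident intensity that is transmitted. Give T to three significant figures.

τ = β·L = 0.00118 × 530 = 0.6254.
T = exp(−0.6254) = 0.5350.

0.535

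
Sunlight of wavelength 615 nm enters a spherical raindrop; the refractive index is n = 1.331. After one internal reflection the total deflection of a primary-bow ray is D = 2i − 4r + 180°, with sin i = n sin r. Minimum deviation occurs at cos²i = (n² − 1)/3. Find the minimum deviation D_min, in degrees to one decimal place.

cos²i = (1.77156 − 1)/3 = 0.25719; i = arccos(0.50714) = 59.527°.
sin r = sin 59.527°/1.331 = 0.64753; r = 40.356°.
D_min = 2·59.527° − 4·40.356° + 180° = 137.630°.

137.6°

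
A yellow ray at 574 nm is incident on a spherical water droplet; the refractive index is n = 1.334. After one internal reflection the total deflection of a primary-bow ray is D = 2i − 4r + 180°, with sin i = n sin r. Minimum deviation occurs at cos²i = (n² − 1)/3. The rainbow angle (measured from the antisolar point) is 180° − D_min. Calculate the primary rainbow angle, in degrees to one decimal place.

41.9°

cos²i = (1.77956 − 1)/3 = 0.25985; i = arccos(0.50976) = 59.352°.
sin r = sin 59.352°/1.334 = 0.64492; r = 40.159°.
D_min = 2·59.352° − 4·40.159° + 180° = 138.067°.
Rainbow angle = 180° − D_min = 41.933°.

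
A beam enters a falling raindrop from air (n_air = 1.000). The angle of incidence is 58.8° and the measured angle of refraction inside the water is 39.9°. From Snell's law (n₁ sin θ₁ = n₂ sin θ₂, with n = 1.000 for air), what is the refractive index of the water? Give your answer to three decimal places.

1.333

n = sin θ_i / sin θ_r = sin 58.8° / sin 39.9° = 0.8554 / 0.6414 = 1.3335.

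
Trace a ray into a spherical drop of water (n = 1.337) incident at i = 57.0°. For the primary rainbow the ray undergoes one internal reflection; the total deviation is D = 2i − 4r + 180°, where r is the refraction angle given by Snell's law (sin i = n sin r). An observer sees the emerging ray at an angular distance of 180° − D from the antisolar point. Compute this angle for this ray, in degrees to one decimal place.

41.4°

sin r = sin 57.0° / 1.337 = 0.8387/1.337 = 0.6273; r = 38.85°.
D = 2·57.0° − 4·38.85° + 180° = 114.00° − 155.40° + 180° = 138.60°.
Angle from antisolar point = 180° − D = 41.40°.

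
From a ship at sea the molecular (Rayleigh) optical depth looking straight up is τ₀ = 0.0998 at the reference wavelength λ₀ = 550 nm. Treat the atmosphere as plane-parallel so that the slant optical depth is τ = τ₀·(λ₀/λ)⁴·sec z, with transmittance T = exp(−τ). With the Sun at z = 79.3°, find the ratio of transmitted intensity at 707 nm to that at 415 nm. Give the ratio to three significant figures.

Airmass: sec 79.3° = 5.3860.
τ(707 nm) = 0.0998 × (550/707)⁴ × 5.3860 = 0.0998 × 0.3662 × 5.3860 = 0.1969.
τ(415 nm) = 0.0998 × (550/415)⁴ × 5.3860 = 0.0998 × 3.0850 × 5.3860 = 1.6583.
T(707)/T(415) = exp(τ_B − τ_A) = exp(1.4614) = 4.3120.

4.31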